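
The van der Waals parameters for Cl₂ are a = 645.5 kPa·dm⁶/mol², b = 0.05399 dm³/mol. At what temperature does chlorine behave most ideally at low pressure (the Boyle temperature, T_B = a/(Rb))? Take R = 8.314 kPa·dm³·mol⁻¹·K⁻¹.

For a van der Waals gas the second virial coefficient B₂ = b − a/(RT) vanishes at T_B = a/(Rb).
T_B = 645.5/(8.314×0.05399) = 645.5/0.44887 = 1438 K

T_B ≈ 1438 K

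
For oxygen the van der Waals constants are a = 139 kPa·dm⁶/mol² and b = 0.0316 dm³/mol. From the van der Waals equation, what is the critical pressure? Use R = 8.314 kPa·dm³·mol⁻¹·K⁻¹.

For a van der Waals gas, P_c = a/(27b²).
P_c = 139/(27×(0.0316)²) = 139/0.026961 = 5156 kPa

P_c ≈ 5156 kPa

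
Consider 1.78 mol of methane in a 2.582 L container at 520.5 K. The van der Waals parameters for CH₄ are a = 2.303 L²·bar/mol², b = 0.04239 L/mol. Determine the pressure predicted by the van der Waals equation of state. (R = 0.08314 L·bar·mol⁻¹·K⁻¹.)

P = nRT/(V − nb) − a n²/V²
nRT/(V − nb) = (1.78)(0.08314)(520.5)/(2.582 − 1.78×0.04239) = 77.028/2.5065 = 30.731 bar
a n²/V² = (2.303)(1.78)²/(2.582)² = 1.0945 bar
P = 30.731 − 1.0945 = 29.64 bar

P ≈ 29.64 bar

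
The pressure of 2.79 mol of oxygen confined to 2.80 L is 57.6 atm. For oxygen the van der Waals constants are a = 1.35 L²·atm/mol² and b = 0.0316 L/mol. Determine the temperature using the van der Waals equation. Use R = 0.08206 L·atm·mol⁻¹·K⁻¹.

T ≈ 698.1 K

T = (P + a n²/V²)(V − nb)/(nR)
P + a n²/V² = 57.6 + (1.35)(2.79)²/(2.80)² = 58.940 atm
V − nb = 2.80 − (2.79)(0.0316) = 2.7118 L
T = (58.940)(2.7118)/((2.79)(0.08206)) = 698.1 K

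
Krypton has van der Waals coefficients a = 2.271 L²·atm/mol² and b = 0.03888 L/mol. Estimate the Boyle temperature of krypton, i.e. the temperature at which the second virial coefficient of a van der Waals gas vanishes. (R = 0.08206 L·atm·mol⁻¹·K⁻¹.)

For a van der Waals gas the second virial coefficient B₂ = b − a/(RT) vanishes at T_B = a/(Rb).
T_B = 2.271/(0.08206×0.03888) = 2.271/0.0031905 = 711.8 K

T_B ≈ 711.8 K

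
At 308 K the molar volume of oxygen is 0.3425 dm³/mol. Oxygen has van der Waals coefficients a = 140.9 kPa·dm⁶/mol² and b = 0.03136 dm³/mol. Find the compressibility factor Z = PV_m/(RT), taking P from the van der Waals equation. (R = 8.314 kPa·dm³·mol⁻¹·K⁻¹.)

Z ≈ 0.9401

P = RT/(V_m − b) − a/V_m² = (8.314)(308)/(0.3425 − 0.03136) − 140.9/(0.3425)²
  = 2560.7/0.31114 − 1201.1 = 8230.1 − 1201.1 = 7029.0 kPa
Z = PV_m/(RT) = (7029.0)(0.3425)/((8.314)(308)) = 2407.4/2560.7 = 0.9401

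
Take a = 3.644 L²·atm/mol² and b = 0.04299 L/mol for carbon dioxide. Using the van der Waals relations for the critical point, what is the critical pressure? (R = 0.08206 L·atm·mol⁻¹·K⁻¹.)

P_c ≈ 73.03 atm

For a van der Waals gas, P_c = a/(27b²).
P_c = 3.644/(27×(0.04299)²) = 3.644/0.049900 = 73.03 atm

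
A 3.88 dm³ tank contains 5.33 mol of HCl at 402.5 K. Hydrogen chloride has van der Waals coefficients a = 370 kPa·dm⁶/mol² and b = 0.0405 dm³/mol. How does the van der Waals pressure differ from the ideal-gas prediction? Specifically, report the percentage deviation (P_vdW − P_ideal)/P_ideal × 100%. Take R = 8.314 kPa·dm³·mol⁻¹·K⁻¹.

Ideal: P_ideal = nRT/V = (5.33)(8.314)(402.5)/3.88 = 4596.97 kPa
vdW: P = nRT/(V − nb) − a n²/V² = 17836.2/3.66414 − 10511.3/15.0544 = 4867.77 − 698.221 = 4169.55 kPa
% deviation = (4169.55 − 4596.97)/4596.97 × 100% = -9.30%

-9.30 %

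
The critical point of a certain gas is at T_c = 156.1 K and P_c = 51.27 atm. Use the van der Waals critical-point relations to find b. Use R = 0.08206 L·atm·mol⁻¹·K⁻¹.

From T_c = 8a/(27Rb) and P_c = a/(27b²): b = R T_c/(8 P_c).
b = (0.08206)(156.1)/(8×51.27) = 12.810/410.16 = 0.03123 L/mol

b ≈ 0.03123 L/mol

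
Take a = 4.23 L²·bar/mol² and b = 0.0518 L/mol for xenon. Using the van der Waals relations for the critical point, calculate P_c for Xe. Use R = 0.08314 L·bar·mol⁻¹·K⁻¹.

P_c ≈ 58.39 bar

For a van der Waals gas, P_c = a/(27b²).
P_c = 4.23/(27×(0.0518)²) = 4.23/0.072447 = 58.39 bar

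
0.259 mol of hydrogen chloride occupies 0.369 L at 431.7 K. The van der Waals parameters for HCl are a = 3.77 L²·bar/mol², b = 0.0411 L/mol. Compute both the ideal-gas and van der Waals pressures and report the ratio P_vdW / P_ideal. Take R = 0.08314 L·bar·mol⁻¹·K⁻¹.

Ideal: P_ideal = nRT/V = (0.259)(0.08314)(431.7)/0.369 = 25.1922 bar
vdW: P = nRT/(V − nb) − a n²/V² = 9.29591/0.358355 − 0.252895/0.136161 = 25.9405 − 1.85732 = 24.0832 bar
Ratio = 24.0832/25.1922 = 0.9560

P_vdW / P_ideal ≈ 0.9560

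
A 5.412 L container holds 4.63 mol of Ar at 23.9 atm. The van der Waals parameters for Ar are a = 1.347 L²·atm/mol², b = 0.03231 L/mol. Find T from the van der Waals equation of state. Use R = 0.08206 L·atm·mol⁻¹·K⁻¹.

T = (P + a n²/V²)(V − nb)/(nR)
P + a n²/V² = 23.9 + (1.347)(4.63)²/(5.412)² = 24.886 atm
V − nb = 5.412 − (4.63)(0.03231) = 5.2624 L
T = (24.886)(5.2624)/((4.63)(0.08206)) = 344.7 K

T ≈ 344.7 K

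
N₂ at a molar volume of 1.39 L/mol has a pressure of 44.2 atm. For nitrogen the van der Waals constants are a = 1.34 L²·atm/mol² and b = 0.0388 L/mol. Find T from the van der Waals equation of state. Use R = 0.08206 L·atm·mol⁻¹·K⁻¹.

T ≈ 739.2 K

T = (P + a/V_m²)(V_m − b)/R
P + a/V_m² = 44.2 + 1.34/(1.39)² = 44.894 atm
V_m − b = 1.39 − 0.0388 = 1.3512 L/mol
T = (44.894)(1.3512)/0.08206 = 739.2 K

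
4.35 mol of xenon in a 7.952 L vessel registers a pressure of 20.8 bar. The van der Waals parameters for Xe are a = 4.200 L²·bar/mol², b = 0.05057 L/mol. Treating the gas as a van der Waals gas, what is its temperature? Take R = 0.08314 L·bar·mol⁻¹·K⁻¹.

T = (P + a n²/V²)(V − nb)/(nR)
P + a n²/V² = 20.8 + (4.200)(4.35)²/(7.952)² = 22.057 bar
V − nb = 7.952 − (4.35)(0.05057) = 7.7320 L
T = (22.057)(7.7320)/((4.35)(0.08314)) = 471.6 K

T ≈ 471.6 K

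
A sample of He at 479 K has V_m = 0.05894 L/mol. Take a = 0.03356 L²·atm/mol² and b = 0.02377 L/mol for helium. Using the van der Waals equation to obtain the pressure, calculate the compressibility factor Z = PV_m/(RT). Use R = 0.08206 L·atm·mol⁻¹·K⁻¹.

Z ≈ 1.661

P = RT/(V_m − b) − a/V_m² = (0.08206)(479)/(0.05894 − 0.02377) − 0.03356/(0.05894)²
  = 39.307/0.035170 − 9.6605 = 1117.6 − 9.6605 = 1107.9 atm
Z = PV_m/(RT) = (1107.9)(0.05894)/((0.08206)(479)) = 65.300/39.307 = 1.661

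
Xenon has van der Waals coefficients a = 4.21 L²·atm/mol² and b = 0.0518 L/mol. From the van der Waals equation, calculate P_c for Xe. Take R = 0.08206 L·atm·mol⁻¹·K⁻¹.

For a van der Waals gas, P_c = a/(27b²).
P_c = 4.21/(27×(0.0518)²) = 4.21/0.072447 = 58.11 atm

P_c ≈ 58.11 atm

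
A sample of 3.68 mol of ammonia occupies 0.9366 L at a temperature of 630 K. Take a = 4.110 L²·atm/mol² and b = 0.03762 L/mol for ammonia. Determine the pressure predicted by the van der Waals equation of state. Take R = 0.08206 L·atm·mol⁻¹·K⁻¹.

P = nRT/(V − nb) − a n²/V²
nRT/(V − nb) = (3.68)(0.08206)(630)/(0.9366 − 3.68×0.03762) = 190.25/0.79816 = 238.36 atm
a n²/V² = (4.110)(3.68)²/(0.9366)² = 63.450 atm
P = 238.36 − 63.450 = 174.9 atm

P ≈ 174.9 atm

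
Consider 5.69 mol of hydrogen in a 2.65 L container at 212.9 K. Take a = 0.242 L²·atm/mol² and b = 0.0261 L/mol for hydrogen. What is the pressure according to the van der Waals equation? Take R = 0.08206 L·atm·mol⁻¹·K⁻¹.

P = nRT/(V − nb) − a n²/V²
nRT/(V − nb) = (5.69)(0.08206)(212.9)/(2.65 − 5.69×0.0261) = 99.408/2.5015 = 39.739 atm
a n²/V² = (0.242)(5.69)²/(2.65)² = 1.1157 atm
P = 39.739 − 1.1157 = 38.62 atm

P ≈ 38.62 atm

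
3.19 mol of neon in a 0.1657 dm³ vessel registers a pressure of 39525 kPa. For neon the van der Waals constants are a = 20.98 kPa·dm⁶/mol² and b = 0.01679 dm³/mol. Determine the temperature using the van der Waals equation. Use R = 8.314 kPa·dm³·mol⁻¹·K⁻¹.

T ≈ 200.0 K

T = (P + a n²/V²)(V − nb)/(nR)
P + a n²/V² = 39525 + (20.98)(3.19)²/(0.1657)² = 47301 kPa
V − nb = 0.1657 − (3.19)(0.01679) = 0.11214 dm³
T = (47301)(0.11214)/((3.19)(8.314)) = 200.0 K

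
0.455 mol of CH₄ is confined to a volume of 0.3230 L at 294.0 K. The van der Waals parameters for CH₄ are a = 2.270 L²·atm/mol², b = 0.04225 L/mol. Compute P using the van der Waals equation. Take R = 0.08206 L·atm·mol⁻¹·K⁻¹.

P ≈ 31.63 atm

P = nRT/(V − nb) − a n²/V²
nRT/(V − nb) = (0.455)(0.08206)(294.0)/(0.3230 − 0.455×0.04225) = 10.977/0.30378 = 36.135 atm
a n²/V² = (2.270)(0.455)²/(0.3230)² = 4.5045 atm
P = 36.135 − 4.5045 = 31.63 atm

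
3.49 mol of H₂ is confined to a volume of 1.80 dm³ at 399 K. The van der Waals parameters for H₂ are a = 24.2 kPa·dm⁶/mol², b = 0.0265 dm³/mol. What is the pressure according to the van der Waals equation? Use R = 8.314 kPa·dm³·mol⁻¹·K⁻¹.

P ≈ 6689 kPa

P = nRT/(V − nb) − a n²/V²
nRT/(V − nb) = (3.49)(8.314)(399)/(1.80 − 3.49×0.0265) = 11577/1.7075 = 6780.1 kPa
a n²/V² = (24.2)(3.49)²/(1.80)² = 90.975 kPa
P = 6780.1 − 90.975 = 6689 kPa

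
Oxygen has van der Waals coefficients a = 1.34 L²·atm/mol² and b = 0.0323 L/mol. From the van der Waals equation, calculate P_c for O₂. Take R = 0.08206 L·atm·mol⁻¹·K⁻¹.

P_c ≈ 47.57 atm

For a van der Waals gas, P_c = a/(27b²).
P_c = 1.34/(27×(0.0323)²) = 1.34/0.028169 = 47.57 atm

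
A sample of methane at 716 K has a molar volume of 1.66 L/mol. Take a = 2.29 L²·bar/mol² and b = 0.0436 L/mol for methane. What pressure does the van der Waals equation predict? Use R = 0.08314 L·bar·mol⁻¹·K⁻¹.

P = RT/(V_m − b) − a/V_m²
RT/(V_m − b) = (0.08314)(716)/(1.66 − 0.0436) = 59.528/1.6164 = 36.828 bar
a/V_m² = 2.29/(1.66)² = 0.83103 bar
P = 36.828 − 0.83103 = 36.00 bar

P ≈ 36.00 bar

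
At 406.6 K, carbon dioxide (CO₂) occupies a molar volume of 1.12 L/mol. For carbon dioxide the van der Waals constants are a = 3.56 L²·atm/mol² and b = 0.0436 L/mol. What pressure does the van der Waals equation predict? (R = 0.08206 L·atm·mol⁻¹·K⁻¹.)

P ≈ 28.16 atm

P = RT/(V_m − b) − a/V_m²
RT/(V_m − b) = (0.08206)(406.6)/(1.12 − 0.0436) = 33.366/1.0764 = 30.998 atm
a/V_m² = 3.56/(1.12)² = 2.8380 atm
P = 30.998 − 2.8380 = 28.16 atm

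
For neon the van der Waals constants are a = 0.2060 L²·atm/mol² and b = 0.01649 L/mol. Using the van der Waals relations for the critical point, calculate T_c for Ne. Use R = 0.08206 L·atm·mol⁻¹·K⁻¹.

For a van der Waals gas, T_c = 8a/(27Rb).
T_c = 8×0.2060/(27×0.08206×0.01649) = 1.6480/0.036536 = 45.11 K

T_c ≈ 45.11 K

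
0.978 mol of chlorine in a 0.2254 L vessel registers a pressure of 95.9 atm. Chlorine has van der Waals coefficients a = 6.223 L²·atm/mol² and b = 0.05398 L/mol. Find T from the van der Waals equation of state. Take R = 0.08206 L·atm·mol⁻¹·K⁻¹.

T = (P + a n²/V²)(V − nb)/(nR)
P + a n²/V² = 95.9 + (6.223)(0.978)²/(0.2254)² = 213.06 atm
V − nb = 0.2254 − (0.978)(0.05398) = 0.17261 L
T = (213.06)(0.17261)/((0.978)(0.08206)) = 458.2 K

T ≈ 458.2 K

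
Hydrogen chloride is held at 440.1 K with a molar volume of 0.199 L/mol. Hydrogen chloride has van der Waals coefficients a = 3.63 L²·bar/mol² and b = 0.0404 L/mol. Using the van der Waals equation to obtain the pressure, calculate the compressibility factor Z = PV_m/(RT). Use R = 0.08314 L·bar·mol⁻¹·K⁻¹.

P = RT/(V_m − b) − a/V_m² = (0.08314)(440.1)/(0.199 − 0.0404) − 3.63/(0.199)²
  = 36.590/0.15860 − 91.664 = 230.71 − 91.664 = 139.05 bar
Z = PV_m/(RT) = (139.05)(0.199)/((0.08314)(440.1)) = 27.671/36.590 = 0.7562

Z ≈ 0.7562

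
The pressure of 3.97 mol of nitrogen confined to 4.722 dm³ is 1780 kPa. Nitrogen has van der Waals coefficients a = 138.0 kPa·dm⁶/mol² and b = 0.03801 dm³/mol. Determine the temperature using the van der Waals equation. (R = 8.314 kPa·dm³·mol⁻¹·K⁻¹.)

T ≈ 260.0 K

T = (P + a n²/V²)(V − nb)/(nR)
P + a n²/V² = 1780 + (138.0)(3.97)²/(4.722)² = 1877.5 kPa
V − nb = 4.722 − (3.97)(0.03801) = 4.5711 dm³
T = (1877.5)(4.5711)/((3.97)(8.314)) = 260.0 K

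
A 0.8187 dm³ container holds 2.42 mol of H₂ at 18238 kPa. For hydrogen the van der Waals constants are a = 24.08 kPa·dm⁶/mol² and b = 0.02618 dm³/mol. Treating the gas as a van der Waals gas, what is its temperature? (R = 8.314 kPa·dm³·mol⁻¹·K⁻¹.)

T ≈ 692.6 K

T = (P + a n²/V²)(V − nb)/(nR)
P + a n²/V² = 18238 + (24.08)(2.42)²/(0.8187)² = 18448 kPa
V − nb = 0.8187 − (2.42)(0.02618) = 0.75534 dm³
T = (18448)(0.75534)/((2.42)(8.314)) = 692.6 K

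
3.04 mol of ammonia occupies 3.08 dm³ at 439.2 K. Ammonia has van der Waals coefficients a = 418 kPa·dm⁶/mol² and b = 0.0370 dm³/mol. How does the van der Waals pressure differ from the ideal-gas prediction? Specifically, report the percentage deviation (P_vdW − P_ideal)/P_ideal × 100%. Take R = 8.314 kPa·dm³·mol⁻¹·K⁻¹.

-7.51 %

Ideal: P_ideal = nRT/V = (3.04)(8.314)(439.2)/3.08 = 3604.09 kPa
vdW: P = nRT/(V − nb) − a n²/V² = 11100.6/2.96752 − 3862.99/9.48640 = 3740.70 − 407.213 = 3333.49 kPa
% deviation = (3333.49 − 3604.09)/3604.09 × 100% = -7.51%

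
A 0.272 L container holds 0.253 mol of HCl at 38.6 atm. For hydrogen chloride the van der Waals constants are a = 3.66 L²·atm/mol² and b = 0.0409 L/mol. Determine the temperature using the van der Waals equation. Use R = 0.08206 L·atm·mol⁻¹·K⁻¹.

T = (P + a n²/V²)(V − nb)/(nR)
P + a n²/V² = 38.6 + (3.66)(0.253)²/(0.272)² = 41.767 atm
V − nb = 0.272 − (0.253)(0.0409) = 0.26165 L
T = (41.767)(0.26165)/((0.253)(0.08206)) = 526.4 K

T ≈ 526.4 K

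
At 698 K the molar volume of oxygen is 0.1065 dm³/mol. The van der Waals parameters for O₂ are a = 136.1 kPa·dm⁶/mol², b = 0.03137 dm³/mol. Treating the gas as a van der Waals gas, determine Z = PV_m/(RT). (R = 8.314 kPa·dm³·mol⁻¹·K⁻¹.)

Z ≈ 1.197

P = RT/(V_m − b) − a/V_m² = (8.314)(698)/(0.1065 − 0.03137) − 136.1/(0.1065)²
  = 5803.2/0.075130 − 11999 = 77242 − 11999 = 65243 kPa
Z = PV_m/(RT) = (65243)(0.1065)/((8.314)(698)) = 6948.4/5803.2 = 1.197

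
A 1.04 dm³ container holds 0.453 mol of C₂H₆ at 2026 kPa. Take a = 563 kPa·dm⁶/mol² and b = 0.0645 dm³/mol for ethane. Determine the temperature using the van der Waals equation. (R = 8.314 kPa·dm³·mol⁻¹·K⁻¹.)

T = (P + a n²/V²)(V − nb)/(nR)
P + a n²/V² = 2026 + (563)(0.453)²/(1.04)² = 2132.8 kPa
V − nb = 1.04 − (0.453)(0.0645) = 1.0108 dm³
T = (2132.8)(1.0108)/((0.453)(8.314)) = 572.4 K

T ≈ 572.4 K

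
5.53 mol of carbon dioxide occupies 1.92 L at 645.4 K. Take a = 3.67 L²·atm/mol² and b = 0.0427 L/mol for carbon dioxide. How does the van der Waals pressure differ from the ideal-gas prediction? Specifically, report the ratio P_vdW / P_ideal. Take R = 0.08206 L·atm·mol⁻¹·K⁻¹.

Ideal: P_ideal = nRT/V = (5.53)(0.08206)(645.4)/1.92 = 152.540 atm
vdW: P = nRT/(V − nb) − a n²/V² = 292.877/1.68387 − 112.232/3.68640 = 173.931 − 30.4449 = 143.486 atm
Ratio = 143.486/152.540 = 0.9406

P_vdW / P_ideal ≈ 0.9406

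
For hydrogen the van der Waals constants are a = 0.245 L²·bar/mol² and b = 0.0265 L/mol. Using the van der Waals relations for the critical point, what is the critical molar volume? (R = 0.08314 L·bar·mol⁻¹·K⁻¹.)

V_m,c ≈ 0.07950 L/mol

For a van der Waals gas, V_m,c = 3b.
V_m,c = 3×0.0265 = 0.07950 L/mol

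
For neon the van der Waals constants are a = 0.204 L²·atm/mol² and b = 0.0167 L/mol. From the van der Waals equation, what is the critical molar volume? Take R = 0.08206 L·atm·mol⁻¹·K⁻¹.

For a van der Waals gas, V_m,c = 3b.
V_m,c = 3×0.0167 = 0.05010 L/mol

V_m,c ≈ 0.05010 L/mol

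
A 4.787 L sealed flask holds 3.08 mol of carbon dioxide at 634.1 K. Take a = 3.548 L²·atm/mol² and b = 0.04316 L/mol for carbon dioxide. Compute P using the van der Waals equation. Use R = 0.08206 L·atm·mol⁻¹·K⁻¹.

P ≈ 32.97 atm

P = nRT/(V − nb) − a n²/V²
nRT/(V − nb) = (3.08)(0.08206)(634.1)/(4.787 − 3.08×0.04316) = 160.27/4.6541 = 34.436 atm
a n²/V² = (3.548)(3.08)²/(4.787)² = 1.4688 atm
P = 34.436 − 1.4688 = 32.97 atm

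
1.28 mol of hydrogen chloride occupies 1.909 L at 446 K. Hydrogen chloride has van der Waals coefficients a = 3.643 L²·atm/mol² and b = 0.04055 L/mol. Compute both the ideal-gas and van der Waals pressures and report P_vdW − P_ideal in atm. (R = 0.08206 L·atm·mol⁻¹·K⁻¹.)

Ideal: P_ideal = nRT/V = (1.28)(0.08206)(446)/1.909 = 24.5398 atm
vdW: P = nRT/(V − nb) − a n²/V² = 46.8464/1.85710 − 5.96869/3.64428 = 25.2256 − 1.63782 = 23.5878 atm
ΔP = 23.5878 − 24.5398 = -0.952 atm

ΔP ≈ -0.952 atm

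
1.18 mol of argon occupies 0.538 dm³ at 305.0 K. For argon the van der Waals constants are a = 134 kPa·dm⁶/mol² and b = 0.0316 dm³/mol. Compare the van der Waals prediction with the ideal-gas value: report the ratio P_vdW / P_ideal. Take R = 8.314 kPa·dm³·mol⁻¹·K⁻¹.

P_vdW / P_ideal ≈ 0.9586

Ideal: P_ideal = nRT/V = (1.18)(8.314)(305.0)/0.538 = 5561.73 kPa
vdW: P = nRT/(V − nb) − a n²/V² = 2992.21/0.500712 − 186.582/0.289444 = 5975.91 − 644.622 = 5331.29 kPa
Ratio = 5331.29/5561.73 = 0.9586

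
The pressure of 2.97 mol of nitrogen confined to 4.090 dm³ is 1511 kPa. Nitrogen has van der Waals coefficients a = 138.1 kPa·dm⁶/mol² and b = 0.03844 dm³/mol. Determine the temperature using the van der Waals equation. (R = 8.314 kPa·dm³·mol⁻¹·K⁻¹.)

T ≈ 255.0 K

T = (P + a n²/V²)(V − nb)/(nR)
P + a n²/V² = 1511 + (138.1)(2.97)²/(4.090)² = 1583.8 kPa
V − nb = 4.090 − (2.97)(0.03844) = 3.9758 dm³
T = (1583.8)(3.9758)/((2.97)(8.314)) = 255.0 K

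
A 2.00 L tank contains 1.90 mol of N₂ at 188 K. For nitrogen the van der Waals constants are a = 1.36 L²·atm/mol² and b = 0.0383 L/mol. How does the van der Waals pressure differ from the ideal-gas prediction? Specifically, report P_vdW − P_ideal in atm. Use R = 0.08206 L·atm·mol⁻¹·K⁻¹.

ΔP ≈ -0.674 atm

Ideal: P_ideal = nRT/V = (1.90)(0.08206)(188)/2.00 = 14.6559 atm
vdW: P = nRT/(V − nb) − a n²/V² = 29.3118/1.92723 − 4.90960/4.00000 = 15.2093 − 1.22740 = 13.9819 atm
ΔP = 13.9819 − 14.6559 = -0.674 atm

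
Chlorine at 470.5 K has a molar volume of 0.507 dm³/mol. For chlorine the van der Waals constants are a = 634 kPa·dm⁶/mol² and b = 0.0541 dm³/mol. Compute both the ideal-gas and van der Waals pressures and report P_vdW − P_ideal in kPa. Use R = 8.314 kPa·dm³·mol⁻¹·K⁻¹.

ΔP ≈ -1545 kPa

Ideal: P_ideal = RT/V_m = (8.314)(470.5)/0.507 = 7715.46 kPa
vdW: P = RT/(V_m − b) − a/V_m² = 3911.74/0.452900 − 634/0.257049 = 8637.09 − 2466.46 = 6170.63 kPa
ΔP = 6170.63 − 7715.46 = -1545 kPa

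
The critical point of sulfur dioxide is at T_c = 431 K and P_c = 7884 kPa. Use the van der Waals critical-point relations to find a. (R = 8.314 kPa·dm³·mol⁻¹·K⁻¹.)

a ≈ 687.1 kPa·dm⁶/mol²

From T_c = 8a/(27Rb) and P_c = a/(27b²): a = 27 R² T_c²/(64 P_c).
a = 27×(8.314)²×(431)²/(64×7884) = 346687629/504576 = 687.1 kPa·dm⁶/mol²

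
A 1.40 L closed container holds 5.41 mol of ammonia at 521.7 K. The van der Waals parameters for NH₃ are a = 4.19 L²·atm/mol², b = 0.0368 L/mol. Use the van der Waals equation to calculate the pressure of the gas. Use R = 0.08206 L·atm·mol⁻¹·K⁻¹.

P ≈ 130.3 atm

P = nRT/(V − nb) − a n²/V²
nRT/(V − nb) = (5.41)(0.08206)(521.7)/(1.40 − 5.41×0.0368) = 231.61/1.2009 = 192.86 atm
a n²/V² = (4.19)(5.41)²/(1.40)² = 62.568 atm
P = 192.86 − 62.568 = 130.3 atm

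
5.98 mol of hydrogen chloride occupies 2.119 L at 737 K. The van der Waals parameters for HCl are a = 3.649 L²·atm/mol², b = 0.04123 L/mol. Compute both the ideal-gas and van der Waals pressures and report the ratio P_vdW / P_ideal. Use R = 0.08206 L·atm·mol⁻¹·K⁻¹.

P_vdW / P_ideal ≈ 0.9614

Ideal: P_ideal = nRT/V = (5.98)(0.08206)(737)/2.119 = 170.675 atm
vdW: P = nRT/(V − nb) − a n²/V² = 361.660/1.87244 − 130.490/4.49016 = 193.149 − 29.0613 = 164.088 atm
Ratio = 164.088/170.675 = 0.9614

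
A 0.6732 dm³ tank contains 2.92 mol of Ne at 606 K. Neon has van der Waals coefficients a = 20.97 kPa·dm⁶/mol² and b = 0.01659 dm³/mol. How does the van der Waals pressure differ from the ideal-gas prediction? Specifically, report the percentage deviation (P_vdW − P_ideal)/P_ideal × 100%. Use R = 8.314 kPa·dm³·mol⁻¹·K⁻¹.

Ideal: P_ideal = nRT/V = (2.92)(8.314)(606)/0.6732 = 21853.5 kPa
vdW: P = nRT/(V − nb) − a n²/V² = 14711.8/0.624757 − 178.799/0.453198 = 23548.0 − 394.527 = 23153.5 kPa
% deviation = (23153.5 − 21853.5)/21853.5 × 100% = 5.95%

5.95 %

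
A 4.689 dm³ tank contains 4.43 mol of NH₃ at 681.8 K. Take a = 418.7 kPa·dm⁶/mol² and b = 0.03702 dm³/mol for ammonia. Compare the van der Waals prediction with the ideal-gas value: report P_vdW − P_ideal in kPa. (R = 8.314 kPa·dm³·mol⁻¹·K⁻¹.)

Ideal: P_ideal = nRT/V = (4.43)(8.314)(681.8)/4.689 = 5355.38 kPa
vdW: P = nRT/(V − nb) − a n²/V² = 25111.4/4.52500 − 8216.95/21.9867 = 5549.48 − 373.724 = 5175.76 kPa
ΔP = 5175.76 − 5355.38 = -179.6 kPa

ΔP ≈ -179.6 kPa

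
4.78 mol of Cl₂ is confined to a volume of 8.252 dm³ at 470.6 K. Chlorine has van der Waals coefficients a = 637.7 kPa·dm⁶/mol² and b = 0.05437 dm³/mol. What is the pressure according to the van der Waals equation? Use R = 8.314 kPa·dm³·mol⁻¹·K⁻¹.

P = nRT/(V − nb) − a n²/V²
nRT/(V − nb) = (4.78)(8.314)(470.6)/(8.252 − 4.78×0.05437) = 18702/7.9921 = 2340.1 kPa
a n²/V² = (637.7)(4.78)²/(8.252)² = 213.97 kPa
P = 2340.1 − 213.97 = 2126 kPa

P ≈ 2126 kPa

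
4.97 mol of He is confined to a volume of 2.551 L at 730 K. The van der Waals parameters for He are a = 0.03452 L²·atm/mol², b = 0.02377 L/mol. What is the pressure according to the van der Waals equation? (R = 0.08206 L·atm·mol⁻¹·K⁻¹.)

P = nRT/(V − nb) − a n²/V²
nRT/(V − nb) = (4.97)(0.08206)(730)/(2.551 − 4.97×0.02377) = 297.72/2.4329 = 122.37 atm
a n²/V² = (0.03452)(4.97)²/(2.551)² = 0.13103 atm
P = 122.37 − 0.13103 = 122.2 atm

P ≈ 122.2 atm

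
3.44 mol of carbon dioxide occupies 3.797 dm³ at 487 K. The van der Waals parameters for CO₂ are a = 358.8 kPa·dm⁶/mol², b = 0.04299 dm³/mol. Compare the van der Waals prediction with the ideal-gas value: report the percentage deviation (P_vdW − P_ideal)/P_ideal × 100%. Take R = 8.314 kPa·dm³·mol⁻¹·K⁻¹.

Ideal: P_ideal = nRT/V = (3.44)(8.314)(487)/3.797 = 3668.23 kPa
vdW: P = nRT/(V − nb) − a n²/V² = 13928.3/3.64911 − 4245.90/14.4172 = 3816.90 − 294.502 = 3522.40 kPa
% deviation = (3522.40 − 3668.23)/3668.23 × 100% = -3.98%

-3.98 %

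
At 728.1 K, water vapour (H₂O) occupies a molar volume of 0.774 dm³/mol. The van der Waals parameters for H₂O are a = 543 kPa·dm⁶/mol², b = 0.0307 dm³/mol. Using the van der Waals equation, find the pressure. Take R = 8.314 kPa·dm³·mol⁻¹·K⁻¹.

P = RT/(V_m − b) − a/V_m²
RT/(V_m − b) = (8.314)(728.1)/(0.774 − 0.0307) = 6053.4/0.74330 = 8144.0 kPa
a/V_m² = 543/(0.774)² = 906.40 kPa
P = 8144.0 − 906.40 = 7238 kPa

P ≈ 7238 kPa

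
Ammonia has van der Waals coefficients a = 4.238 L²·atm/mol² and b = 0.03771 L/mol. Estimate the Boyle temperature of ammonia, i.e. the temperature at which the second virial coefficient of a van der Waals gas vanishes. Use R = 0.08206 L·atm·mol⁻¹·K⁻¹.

T_B ≈ 1370 K

For a van der Waals gas the second virial coefficient B₂ = b − a/(RT) vanishes at T_B = a/(Rb).
T_B = 4.238/(0.08206×0.03771) = 4.238/0.0030945 = 1370 K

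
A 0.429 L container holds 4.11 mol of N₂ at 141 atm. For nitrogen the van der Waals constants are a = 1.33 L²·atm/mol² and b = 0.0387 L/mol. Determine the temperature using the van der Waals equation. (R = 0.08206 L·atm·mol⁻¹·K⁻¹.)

T = (P + a n²/V²)(V − nb)/(nR)
P + a n²/V² = 141 + (1.33)(4.11)²/(0.429)² = 263.07 atm
V − nb = 0.429 − (4.11)(0.0387) = 0.26994 L
T = (263.07)(0.26994)/((4.11)(0.08206)) = 210.6 K

T ≈ 210.6 K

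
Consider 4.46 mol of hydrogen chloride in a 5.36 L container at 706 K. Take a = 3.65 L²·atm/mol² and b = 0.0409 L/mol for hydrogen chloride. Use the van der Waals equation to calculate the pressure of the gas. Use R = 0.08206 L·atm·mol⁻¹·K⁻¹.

P = nRT/(V − nb) − a n²/V²
nRT/(V − nb) = (4.46)(0.08206)(706)/(5.36 − 4.46×0.0409) = 258.39/5.1776 = 49.905 atm
a n²/V² = (3.65)(4.46)²/(5.36)² = 2.5272 atm
P = 49.905 − 2.5272 = 47.38 atm

P ≈ 47.38 atm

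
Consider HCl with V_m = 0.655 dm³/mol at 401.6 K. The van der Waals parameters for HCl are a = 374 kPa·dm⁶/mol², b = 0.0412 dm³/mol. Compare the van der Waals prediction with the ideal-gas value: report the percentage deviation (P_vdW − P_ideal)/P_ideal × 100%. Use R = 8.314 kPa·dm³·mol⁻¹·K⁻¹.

Ideal: P_ideal = RT/V_m = (8.314)(401.6)/0.655 = 5097.56 kPa
vdW: P = RT/(V_m − b) − a/V_m² = 3338.90/0.613800 − 374/0.429025 = 5439.72 − 871.744 = 4567.98 kPa
% deviation = (4567.98 − 5097.56)/5097.56 × 100% = -10.39%

-10.39 %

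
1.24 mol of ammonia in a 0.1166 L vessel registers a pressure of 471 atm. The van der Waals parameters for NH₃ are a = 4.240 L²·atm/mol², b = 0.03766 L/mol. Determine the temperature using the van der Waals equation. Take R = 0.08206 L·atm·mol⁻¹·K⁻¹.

T ≈ 653.0 K

T = (P + a n²/V²)(V − nb)/(nR)
P + a n²/V² = 471 + (4.240)(1.24)²/(0.1166)² = 950.53 atm
V − nb = 0.1166 − (1.24)(0.03766) = 0.069902 L
T = (950.53)(0.069902)/((1.24)(0.08206)) = 653.0 K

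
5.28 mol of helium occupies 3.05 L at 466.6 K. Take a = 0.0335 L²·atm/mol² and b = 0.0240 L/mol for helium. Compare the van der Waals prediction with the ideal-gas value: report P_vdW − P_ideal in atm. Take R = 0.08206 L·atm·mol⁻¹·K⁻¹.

ΔP ≈ 2.773 atm

Ideal: P_ideal = nRT/V = (5.28)(0.08206)(466.6)/3.05 = 66.2842 atm
vdW: P = nRT/(V − nb) − a n²/V² = 202.167/2.92328 − 0.933926/9.30250 = 69.1576 − 0.100395 = 69.0572 atm
ΔP = 69.0572 − 66.2842 = 2.773 atm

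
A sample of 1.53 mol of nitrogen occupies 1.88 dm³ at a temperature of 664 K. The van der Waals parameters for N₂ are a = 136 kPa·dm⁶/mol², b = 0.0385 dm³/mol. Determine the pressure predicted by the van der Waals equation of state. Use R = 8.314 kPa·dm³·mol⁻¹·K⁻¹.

P = nRT/(V − nb) − a n²/V²
nRT/(V − nb) = (1.53)(8.314)(664)/(1.88 − 1.53×0.0385) = 8446.4/1.8211 = 4638.1 kPa
a n²/V² = (136)(1.53)²/(1.88)² = 90.075 kPa
P = 4638.1 − 90.075 = 4548 kPa

P ≈ 4548 kPa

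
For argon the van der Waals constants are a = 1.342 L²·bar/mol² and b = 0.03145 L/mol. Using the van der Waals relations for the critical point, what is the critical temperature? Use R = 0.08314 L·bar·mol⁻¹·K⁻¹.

For a van der Waals gas, T_c = 8a/(27Rb).
T_c = 8×1.342/(27×0.08314×0.03145) = 10.736/0.070598 = 152.1 K

T_c ≈ 152.1 K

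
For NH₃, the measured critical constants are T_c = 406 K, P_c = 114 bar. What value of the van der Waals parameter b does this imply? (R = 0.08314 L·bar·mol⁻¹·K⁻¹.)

From T_c = 8a/(27Rb) and P_c = a/(27b²): b = R T_c/(8 P_c).
b = (0.08314)(406)/(8×114) = 33.755/912.00 = 0.03701 L/mol

b ≈ 0.03701 L/mol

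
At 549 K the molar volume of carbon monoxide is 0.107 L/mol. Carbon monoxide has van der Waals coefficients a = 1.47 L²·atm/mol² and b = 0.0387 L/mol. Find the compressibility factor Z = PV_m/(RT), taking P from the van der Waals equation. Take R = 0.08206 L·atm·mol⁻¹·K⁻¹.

P = RT/(V_m − b) − a/V_m² = (0.08206)(549)/(0.107 − 0.0387) − 1.47/(0.107)²
  = 45.051/0.068300 − 128.40 = 659.60 − 128.40 = 531.20 atm
Z = PV_m/(RT) = (531.20)(0.107)/((0.08206)(549)) = 56.838/45.051 = 1.262

Z ≈ 1.262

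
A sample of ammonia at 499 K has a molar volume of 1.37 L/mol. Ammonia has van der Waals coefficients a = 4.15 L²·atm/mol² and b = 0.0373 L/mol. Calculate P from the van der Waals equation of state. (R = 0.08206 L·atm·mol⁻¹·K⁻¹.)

P ≈ 28.51 atm

P = RT/(V_m − b) − a/V_m²
RT/(V_m − b) = (0.08206)(499)/(1.37 − 0.0373) = 40.948/1.3327 = 30.726 atm
a/V_m² = 4.15/(1.37)² = 2.2111 atm
P = 30.726 − 2.2111 = 28.51 atm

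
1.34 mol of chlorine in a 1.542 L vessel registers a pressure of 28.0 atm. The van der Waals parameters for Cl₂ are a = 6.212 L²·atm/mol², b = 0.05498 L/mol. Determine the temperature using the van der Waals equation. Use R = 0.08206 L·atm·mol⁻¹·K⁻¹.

T ≈ 436.5 K

T = (P + a n²/V²)(V − nb)/(nR)
P + a n²/V² = 28.0 + (6.212)(1.34)²/(1.542)² = 32.691 atm
V − nb = 1.542 − (1.34)(0.05498) = 1.4683 L
T = (32.691)(1.4683)/((1.34)(0.08206)) = 436.5 K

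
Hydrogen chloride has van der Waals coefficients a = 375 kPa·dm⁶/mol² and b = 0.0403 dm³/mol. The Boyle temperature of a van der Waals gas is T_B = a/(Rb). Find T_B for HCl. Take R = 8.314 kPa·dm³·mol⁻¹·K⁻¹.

T_B ≈ 1119 K

For a van der Waals gas the second virial coefficient B₂ = b − a/(RT) vanishes at T_B = a/(Rb).
T_B = 375/(8.314×0.0403) = 375/0.33505 = 1119 K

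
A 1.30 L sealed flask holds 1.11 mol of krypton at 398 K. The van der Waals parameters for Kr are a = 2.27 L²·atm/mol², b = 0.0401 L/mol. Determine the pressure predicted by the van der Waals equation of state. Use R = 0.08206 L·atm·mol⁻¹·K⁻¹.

P = nRT/(V − nb) − a n²/V²
nRT/(V − nb) = (1.11)(0.08206)(398)/(1.30 − 1.11×0.0401) = 36.252/1.2555 = 28.875 atm
a n²/V² = (2.27)(1.11)²/(1.30)² = 1.6550 atm
P = 28.875 − 1.6550 = 27.22 atm

P ≈ 27.22 atm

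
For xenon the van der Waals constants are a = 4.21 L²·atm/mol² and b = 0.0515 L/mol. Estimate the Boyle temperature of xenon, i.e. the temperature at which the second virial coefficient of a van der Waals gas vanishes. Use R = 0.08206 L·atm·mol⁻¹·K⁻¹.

For a van der Waals gas the second virial coefficient B₂ = b − a/(RT) vanishes at T_B = a/(Rb).
T_B = 4.21/(0.08206×0.0515) = 4.21/0.0042261 = 996.2 K

T_B ≈ 996.2 K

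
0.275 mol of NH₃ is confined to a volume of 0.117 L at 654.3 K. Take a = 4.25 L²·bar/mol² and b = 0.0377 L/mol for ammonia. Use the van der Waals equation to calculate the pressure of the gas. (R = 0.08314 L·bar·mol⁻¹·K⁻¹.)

P = nRT/(V − nb) − a n²/V²
nRT/(V − nb) = (0.275)(0.08314)(654.3)/(0.117 − 0.275×0.0377) = 14.960/0.10663 = 140.30 bar
a n²/V² = (4.25)(0.275)²/(0.117)² = 23.479 bar
P = 140.30 − 23.479 = 116.8 bar

P ≈ 116.8 bar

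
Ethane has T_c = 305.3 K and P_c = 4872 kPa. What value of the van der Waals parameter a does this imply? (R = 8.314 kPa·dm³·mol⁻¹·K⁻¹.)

From T_c = 8a/(27Rb) and P_c = a/(27b²): a = 27 R² T_c²/(64 P_c).
a = 27×(8.314)²×(305.3)²/(64×4872) = 173955199/311808 = 557.9 kPa·dm⁶/mol²

a ≈ 557.9 kPa·dm⁶/mol²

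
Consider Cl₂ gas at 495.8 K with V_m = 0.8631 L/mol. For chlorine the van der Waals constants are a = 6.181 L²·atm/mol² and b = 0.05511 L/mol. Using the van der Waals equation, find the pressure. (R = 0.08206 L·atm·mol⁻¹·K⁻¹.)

P = RT/(V_m − b) − a/V_m²
RT/(V_m − b) = (0.08206)(495.8)/(0.8631 − 0.05511) = 40.685/0.80799 = 50.353 atm
a/V_m² = 6.181/(0.8631)² = 8.2973 atm
P = 50.353 − 8.2973 = 42.06 atm

P ≈ 42.06 atm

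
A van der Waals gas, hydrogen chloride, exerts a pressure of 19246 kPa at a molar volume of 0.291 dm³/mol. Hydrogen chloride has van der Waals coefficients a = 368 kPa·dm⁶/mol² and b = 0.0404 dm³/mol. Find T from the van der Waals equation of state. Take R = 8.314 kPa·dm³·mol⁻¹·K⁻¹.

T = (P + a/V_m²)(V_m − b)/R
P + a/V_m² = 19246 + 368/(0.291)² = 23592 kPa
V_m − b = 0.291 − 0.0404 = 0.25060 dm³/mol
T = (23592)(0.25060)/8.314 = 711.1 K

T ≈ 711.1 K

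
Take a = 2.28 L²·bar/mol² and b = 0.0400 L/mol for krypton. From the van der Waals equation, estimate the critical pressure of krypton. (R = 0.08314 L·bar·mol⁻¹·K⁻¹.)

P_c ≈ 52.78 bar

For a van der Waals gas, P_c = a/(27b²).
P_c = 2.28/(27×(0.0400)²) = 2.28/0.043200 = 52.78 bar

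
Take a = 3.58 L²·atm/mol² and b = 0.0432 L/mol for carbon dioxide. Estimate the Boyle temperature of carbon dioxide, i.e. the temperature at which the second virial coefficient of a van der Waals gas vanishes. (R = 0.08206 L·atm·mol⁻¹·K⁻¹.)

T_B ≈ 1010 K

For a van der Waals gas the second virial coefficient B₂ = b − a/(RT) vanishes at T_B = a/(Rb).
T_B = 3.58/(0.08206×0.0432) = 3.58/0.0035450 = 1010 K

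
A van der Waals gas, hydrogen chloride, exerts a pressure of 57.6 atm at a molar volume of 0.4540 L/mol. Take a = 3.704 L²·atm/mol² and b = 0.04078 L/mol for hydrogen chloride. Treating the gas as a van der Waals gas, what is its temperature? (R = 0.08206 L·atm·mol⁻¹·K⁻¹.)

T ≈ 380.5 K

T = (P + a/V_m²)(V_m − b)/R
P + a/V_m² = 57.6 + 3.704/(0.4540)² = 75.570 atm
V_m − b = 0.4540 − 0.04078 = 0.41322 L/mol
T = (75.570)(0.41322)/0.08206 = 380.5 K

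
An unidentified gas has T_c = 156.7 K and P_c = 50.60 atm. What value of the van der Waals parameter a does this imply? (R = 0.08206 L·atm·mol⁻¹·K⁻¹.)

From T_c = 8a/(27Rb) and P_c = a/(27b²): a = 27 R² T_c²/(64 P_c).
a = 27×(0.08206)²×(156.7)²/(64×50.60) = 4464.4/3238.4 = 1.379 L²·atm/mol²

a ≈ 1.379 L²·atm/mol²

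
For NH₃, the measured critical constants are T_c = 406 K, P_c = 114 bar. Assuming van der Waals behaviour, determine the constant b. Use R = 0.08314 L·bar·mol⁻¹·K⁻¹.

b ≈ 0.03701 L/mol

From T_c = 8a/(27Rb) and P_c = a/(27b²): b = R T_c/(8 P_c).
b = (0.08314)(406)/(8×114) = 33.755/912.00 = 0.03701 L/mol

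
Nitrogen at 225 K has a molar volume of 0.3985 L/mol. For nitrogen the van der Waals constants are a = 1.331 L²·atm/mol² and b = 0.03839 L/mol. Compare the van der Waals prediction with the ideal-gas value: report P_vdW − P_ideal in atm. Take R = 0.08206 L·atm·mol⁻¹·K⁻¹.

Ideal: P_ideal = RT/V_m = (0.08206)(225)/0.3985 = 46.3325 atm
vdW: P = RT/(V_m − b) − a/V_m² = 18.4635/0.360110 − 1.331/0.158802 = 51.2718 − 8.38151 = 42.8903 atm
ΔP = 42.8903 − 46.3325 = -3.442 atm

ΔP ≈ -3.442 atm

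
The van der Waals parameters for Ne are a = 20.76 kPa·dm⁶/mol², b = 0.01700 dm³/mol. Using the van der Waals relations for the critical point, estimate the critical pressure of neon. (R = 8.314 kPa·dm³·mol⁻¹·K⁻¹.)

For a van der Waals gas, P_c = a/(27b²).
P_c = 20.76/(27×(0.01700)²) = 20.76/0.0078030 = 2661 kPa

P_c ≈ 2661 kPa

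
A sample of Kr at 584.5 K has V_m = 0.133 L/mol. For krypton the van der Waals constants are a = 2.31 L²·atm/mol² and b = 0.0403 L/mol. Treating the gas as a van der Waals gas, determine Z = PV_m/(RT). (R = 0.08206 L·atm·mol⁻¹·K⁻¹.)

Z ≈ 1.073

P = RT/(V_m − b) − a/V_m² = (0.08206)(584.5)/(0.133 − 0.0403) − 2.31/(0.133)²
  = 47.964/0.092700 − 130.59 = 517.41 − 130.59 = 386.82 atm
Z = PV_m/(RT) = (386.82)(0.133)/((0.08206)(584.5)) = 51.447/47.964 = 1.073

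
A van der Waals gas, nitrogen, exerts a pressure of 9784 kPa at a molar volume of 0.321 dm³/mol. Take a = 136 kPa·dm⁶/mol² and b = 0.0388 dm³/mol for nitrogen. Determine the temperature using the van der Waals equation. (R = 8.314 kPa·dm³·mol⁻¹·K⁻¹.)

T = (P + a/V_m²)(V_m − b)/R
P + a/V_m² = 9784 + 136/(0.321)² = 11104 kPa
V_m − b = 0.321 − 0.0388 = 0.28220 dm³/mol
T = (11104)(0.28220)/8.314 = 376.9 K

T ≈ 376.9 K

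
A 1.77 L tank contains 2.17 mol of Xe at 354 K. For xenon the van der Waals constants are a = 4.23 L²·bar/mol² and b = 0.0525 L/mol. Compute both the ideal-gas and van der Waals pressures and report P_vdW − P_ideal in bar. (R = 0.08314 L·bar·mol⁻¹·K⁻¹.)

Ideal: P_ideal = nRT/V = (2.17)(0.08314)(354)/1.77 = 36.0828 bar
vdW: P = nRT/(V − nb) − a n²/V² = 63.8665/1.65608 − 19.9186/3.13290 = 38.5649 − 6.35788 = 32.2070 bar
ΔP = 32.2070 − 36.0828 = -3.876 bar

ΔP ≈ -3.876 bar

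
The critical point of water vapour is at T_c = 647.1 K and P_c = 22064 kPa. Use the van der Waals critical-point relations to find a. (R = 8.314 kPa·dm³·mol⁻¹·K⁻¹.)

a ≈ 553.4 kPa·dm⁶/mol²

From T_c = 8a/(27Rb) and P_c = a/(27b²): a = 27 R² T_c²/(64 P_c).
a = 27×(8.314)²×(647.1)²/(64×22064) = 781495720/1412096 = 553.4 kPa·dm⁶/mol²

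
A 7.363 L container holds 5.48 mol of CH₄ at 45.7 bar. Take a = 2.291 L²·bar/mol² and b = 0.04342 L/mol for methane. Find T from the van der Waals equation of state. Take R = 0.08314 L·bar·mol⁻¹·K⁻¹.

T ≈ 734.5 K

T = (P + a n²/V²)(V − nb)/(nR)
P + a n²/V² = 45.7 + (2.291)(5.48)²/(7.363)² = 46.969 bar
V − nb = 7.363 − (5.48)(0.04342) = 7.1251 L
T = (46.969)(7.1251)/((5.48)(0.08314)) = 734.5 K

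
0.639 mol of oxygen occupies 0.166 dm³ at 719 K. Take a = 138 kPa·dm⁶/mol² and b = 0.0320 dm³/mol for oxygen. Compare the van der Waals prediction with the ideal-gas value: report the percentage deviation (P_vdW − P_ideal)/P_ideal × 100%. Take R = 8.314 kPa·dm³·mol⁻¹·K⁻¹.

5.16 %

Ideal: P_ideal = nRT/V = (0.639)(8.314)(719)/0.166 = 23010.8 kPa
vdW: P = nRT/(V − nb) − a n²/V² = 3819.79/0.145552 − 56.3483/0.0275560 = 26243.5 − 2044.87 = 24198.6 kPa
% deviation = (24198.6 − 23010.8)/23010.8 × 100% = 5.16%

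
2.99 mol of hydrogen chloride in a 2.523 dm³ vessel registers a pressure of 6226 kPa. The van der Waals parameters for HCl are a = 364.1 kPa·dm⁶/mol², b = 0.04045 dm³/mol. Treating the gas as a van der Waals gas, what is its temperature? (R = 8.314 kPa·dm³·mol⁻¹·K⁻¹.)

T = (P + a n²/V²)(V − nb)/(nR)
P + a n²/V² = 6226 + (364.1)(2.99)²/(2.523)² = 6737.4 kPa
V − nb = 2.523 − (2.99)(0.04045) = 2.4021 dm³
T = (6737.4)(2.4021)/((2.99)(8.314)) = 651.0 K

T ≈ 651.0 K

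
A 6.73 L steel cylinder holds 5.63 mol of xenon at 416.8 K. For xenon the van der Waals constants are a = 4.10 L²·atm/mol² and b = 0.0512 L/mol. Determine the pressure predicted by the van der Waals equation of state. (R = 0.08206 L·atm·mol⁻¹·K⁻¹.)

P ≈ 27.02 atm

P = nRT/(V − nb) − a n²/V²
nRT/(V − nb) = (5.63)(0.08206)(416.8)/(6.73 − 5.63×0.0512) = 192.56/6.4417 = 29.893 atm
a n²/V² = (4.10)(5.63)²/(6.73)² = 2.8693 atm
P = 29.893 − 2.8693 = 27.02 atm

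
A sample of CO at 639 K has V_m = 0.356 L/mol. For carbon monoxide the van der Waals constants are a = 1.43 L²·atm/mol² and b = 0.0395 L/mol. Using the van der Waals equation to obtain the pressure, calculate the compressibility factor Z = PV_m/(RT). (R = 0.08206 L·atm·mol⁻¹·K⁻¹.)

P = RT/(V_m − b) − a/V_m² = (0.08206)(639)/(0.356 − 0.0395) − 1.43/(0.356)²
  = 52.436/0.31650 − 11.283 = 165.67 − 11.283 = 154.39 atm
Z = PV_m/(RT) = (154.39)(0.356)/((0.08206)(639)) = 54.963/52.436 = 1.048

Z ≈ 1.048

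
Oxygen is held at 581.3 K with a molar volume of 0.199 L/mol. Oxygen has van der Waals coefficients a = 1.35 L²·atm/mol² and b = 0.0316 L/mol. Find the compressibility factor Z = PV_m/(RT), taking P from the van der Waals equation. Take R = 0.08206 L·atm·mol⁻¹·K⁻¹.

P = RT/(V_m − b) − a/V_m² = (0.08206)(581.3)/(0.199 − 0.0316) − 1.35/(0.199)²
  = 47.701/0.16740 − 34.090 = 284.95 − 34.090 = 250.86 atm
Z = PV_m/(RT) = (250.86)(0.199)/((0.08206)(581.3)) = 49.921/47.701 = 1.047

Z ≈ 1.047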